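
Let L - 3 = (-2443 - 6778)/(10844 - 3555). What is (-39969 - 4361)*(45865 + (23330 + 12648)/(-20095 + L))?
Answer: -297769792006019190/146459809 ≈ -2.0331e+9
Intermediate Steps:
L = 12646/7289 (L = 3 + (-2443 - 6778)/(10844 - 3555) = 3 - 9221/7289 = 12646/7289 ≈ 1.7349)
(-39969 - 4361)*(45865 + (23330 + 12648)/(-20095 + L)) = (-39969 - 4361)*(45865 + (23330 + 12648)/(-20095 + 12646/7289)) = -44330*(45865 + 35978/(-146459809/7289)) = -44330*(45865 + 35978*(-7289/146459809)) = -44330*(45865 - 262243642/146459809) = -44330*6717116896143/146459809 = -297769792006019190/146459809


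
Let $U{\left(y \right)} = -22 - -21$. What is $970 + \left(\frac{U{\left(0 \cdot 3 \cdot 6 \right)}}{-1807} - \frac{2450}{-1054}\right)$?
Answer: $\frac{925934432}{952289} \approx 972.33$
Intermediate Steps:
$U{\left(y \right)} = -1$ ($U{\left(y \right)} = -22 + 21 = -1$)
$970 + \left(\frac{U{\left(0 \cdot 3 \cdot 6 \right)}}{-1807} - \frac{2450}{-1054}\right) = 970 - \left(- \frac{1}{1807} - \frac{1225}{527}\right) = 970 - - \frac{2214102}{952289} = 970 + \left(\frac{1}{1807} + \frac{1225}{527}\right) = 970 + \frac{2214102}{952289} = \frac{925934432}{952289}$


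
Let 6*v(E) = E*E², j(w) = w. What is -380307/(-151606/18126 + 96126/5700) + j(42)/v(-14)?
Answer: -16888974137703/377482966 ≈ -44741.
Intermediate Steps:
v(E) = E³/6 (v(E) = (E*E²)/6 = E³/6)
-380307/(-151606/18126 + 96126/5700) + j(42)/v(-14) = -380307/(-151606/18126 + 96126/5700) + 42/(((⅙)*(-14)³)) = -380307/(-151606*1/18126 + 96126*(1/5700)) + 42/(((⅙)*(-2744))) = -380307/(-75803/9063 + 16021/950) + 42/(-1372/3) = -380307/3851867/453150 + 42*(-3/1372) = -380307*453150/3851867 - 9/98 = -172336117050/3851867 - 9/98 = -16888974137703/377482966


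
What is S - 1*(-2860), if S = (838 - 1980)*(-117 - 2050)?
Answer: 2477574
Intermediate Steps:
S = 2474714 (S = -1142*(-2167) = 2474714)
S - 1*(-2860) = 2474714 - 1*(-2860) = 2474714 + 2860 = 2477574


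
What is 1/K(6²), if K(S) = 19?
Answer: 1/19 ≈ 0.052632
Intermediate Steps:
1/K(6²) = 1/19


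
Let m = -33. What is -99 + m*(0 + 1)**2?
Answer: -132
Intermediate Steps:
-99 + m*(0 + 1)**2 = -99 - 33*(0 + 1)**2 = -99 - 33*1**2 = -99 - 33*1 = -99 - 33 = -132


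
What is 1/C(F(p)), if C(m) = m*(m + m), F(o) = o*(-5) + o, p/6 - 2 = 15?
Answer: 1/332928 ≈ 3.0037e-6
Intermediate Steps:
p = 102 (p = 12 + 6*15 = 12 + 90 = 102)
F(o) = -4*o (F(o) = -5*o + o = -4*o)
C(m) = 2*m² (C(m) = m*(2*m) = 2*m²)
1/C(F(p)) = 1/(2*(-4*102)²) = 1/(2*(-408)²) = 1/(2*166464) = 1/332928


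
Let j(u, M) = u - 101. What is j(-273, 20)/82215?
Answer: -374/82215 ≈ -0.0045490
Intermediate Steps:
j(u, M) = -101 + u
j(-273, 20)/82215 = (-101 - 273)/82215 = -374*1/82215 = -374/82215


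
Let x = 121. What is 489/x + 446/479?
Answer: 288197/57959 ≈ 4.9724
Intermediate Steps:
489/x + 446/479 = 489/121 + 446/479 = 288197/57959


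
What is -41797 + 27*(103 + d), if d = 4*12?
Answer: -37720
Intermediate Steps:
d = 48
-41797 + 27*(103 + d) = -41797 + 27*(103 + 48) = -41797 + 27*151 = -41797 + 4077 = -37720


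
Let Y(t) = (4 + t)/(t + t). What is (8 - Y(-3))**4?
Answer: 5764801/1296 ≈ 4448.1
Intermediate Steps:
Y(t) = (4 + t)/(2*t) (Y(t) = (4 + t)/((2*t)) = (4 + t)*(1/(2*t)) = (4 + t)/(2*t))
(8 - Y(-3))**4 = (8 - (4 - 3)/(2*(-3)))**4 = (8 - (-1)/(2*3))**4 = (8 - 1*(-1/6))**4 = (8 + 1/6)**4 = (49/6)**4 = 5764801/1296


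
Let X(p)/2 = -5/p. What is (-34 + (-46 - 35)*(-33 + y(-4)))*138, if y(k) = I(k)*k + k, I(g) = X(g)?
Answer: 520674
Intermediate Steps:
X(p) = -10/p (X(p) = 2*(-5/p) = -10/p)
I(g) = -10/g
y(k) = -10 + k (y(k) = (-10/k)*k + k = -10 + k)
(-34 + (-46 - 35)*(-33 + y(-4)))*138 = (-34 + (-46 - 35)*(-33 + (-10 - 4)))*138 = (-34 - 81*(-33 - 14))*138 = (-34 - 81*(-47))*138 = (-34 + 3807)*138 = 3773*138 = 520674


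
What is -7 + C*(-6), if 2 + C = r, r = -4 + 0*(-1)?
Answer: 29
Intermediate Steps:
r = -4 (r = -4 + 0 = -4)
C = -6 (C = -2 - 4 = -6)
-7 + C*(-6) = -7 - 6*(-6) = -7 + 36 = 29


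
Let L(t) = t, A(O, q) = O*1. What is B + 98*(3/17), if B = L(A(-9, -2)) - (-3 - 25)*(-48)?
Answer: -22707/17 ≈ -1335.7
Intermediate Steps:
A(O, q) = O
B = -1353 (B = -9 - (-3 - 25)*(-48) = -9 - (-28)*(-48) = -9 - 1*1344 = -9 - 1344 = -1353)
B + 98*(3/17) = -1353 + 98*(3/17) = -1353 + 294/17 = -22707/17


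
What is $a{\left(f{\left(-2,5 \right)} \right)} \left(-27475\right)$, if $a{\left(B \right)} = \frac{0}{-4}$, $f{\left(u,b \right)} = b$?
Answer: $0$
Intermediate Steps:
$a{\left(B \right)} = 0$ ($a{\left(B \right)} = 0 \left(- \frac{1}{4}\right) = 0$)
$a{\left(f{\left(-2,5 \right)} \right)} \left(-27475\right) = 0 \left(-27475\right) = 0$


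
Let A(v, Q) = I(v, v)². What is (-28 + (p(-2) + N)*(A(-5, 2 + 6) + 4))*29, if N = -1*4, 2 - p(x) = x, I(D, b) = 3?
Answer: -812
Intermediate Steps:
p(x) = 2 - x
N = -4
A(v, Q) = 9 (A(v, Q) = 3² = 9)
(-28 + (p(-2) + N)*(A(-5, 2 + 6) + 4))*29 = (-28 + ((2 - 1*(-2)) - 4)*(9 + 4))*29 = (-28 + ((2 + 2) - 4)*13)*29 = (-28 + (4 - 4)*13)*29 = (-28 + 0*13)*29 = (-28 + 0)*29 = -28*29 = -812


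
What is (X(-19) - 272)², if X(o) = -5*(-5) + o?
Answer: 70756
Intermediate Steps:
X(o) = 25 + o
(X(-19) - 272)² = ((25 - 19) - 272)² = (6 - 272)² = (-266)² = 70756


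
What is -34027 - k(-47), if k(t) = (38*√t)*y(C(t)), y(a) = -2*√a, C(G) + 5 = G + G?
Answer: -34027 - 228*√517 ≈ -39211.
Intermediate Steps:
C(G) = -5 + 2*G (C(G) = -5 + (G + G) = -5 + 2*G)
k(t) = -76*√t*√(-5 + 2*t) (k(t) = (38*√t)*(-2*√(-5 + 2*t)) = -76*√t*√(-5 + 2*t))
-34027 - k(-47) = -34027 - (-76)*√(-47)*√(-5 + 2*(-47)) = -34027 - (-76)*I*√47*√(-5 - 94) = -34027 - (-76)*I*√47*√(-99) = -34027 - (-76)*I*√47*3*I*√11 = -34027 - 228*√517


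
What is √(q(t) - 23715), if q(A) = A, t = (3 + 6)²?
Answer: 3*I*√2626 ≈ 153.73*I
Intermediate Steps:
t = 81 (t = 9² = 81)
√(q(t) - 23715) = √(81 - 23715) = √(-23634) = 3*I*√2626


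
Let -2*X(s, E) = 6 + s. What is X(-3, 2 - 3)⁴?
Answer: 81/16 ≈ 5.0625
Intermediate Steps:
X(s, E) = -3 - s/2 (X(s, E) = -(6 + s)/2 = -3 - s/2)
X(-3, 2 - 3)⁴ = (-3 - ½*(-3))⁴ = (-3 + 3/2)⁴ = (-3/2)⁴ = 81/16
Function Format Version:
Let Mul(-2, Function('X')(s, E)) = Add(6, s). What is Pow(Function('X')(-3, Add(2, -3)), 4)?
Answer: Rational(81, 16) ≈ 5.0625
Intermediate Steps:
Function('X')(s, E) = Add(-3, Mul(Rational(-1, 2), s)) (Function('X')(s, E) = Mul(Rational(-1, 2), Add(6, s)) = Add(-3, Mul(Rational(-1, 2), s)))
Pow(Function('X')(-3, Add(2, -3)), 4) = Pow(Add(-3, Mul(Rational(-1, 2), -3)), 4) = Pow(Add(-3, Rational(3, 2)), 4) = Pow(Rational(-3, 2), 4) = Rational(81, 16)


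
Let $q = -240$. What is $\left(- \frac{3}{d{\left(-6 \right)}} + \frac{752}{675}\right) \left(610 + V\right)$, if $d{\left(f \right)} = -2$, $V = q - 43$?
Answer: $\frac{384661}{450} \approx 854.8$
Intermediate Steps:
$V = -283$ ($V = -240 - 43 = -283$)
$\left(- \frac{3}{d{\left(-6 \right)}} + \frac{752}{675}\right) \left(610 + V\right) = \left(- \frac{3}{-2} + \frac{752}{675}\right) \left(610 - 283\right) = \left(\left(-3\right) \left(- \frac{1}{2}\right) + 752 \cdot \frac{1}{675}\right) 327 = \left(\frac{3}{2} + \frac{752}{675}\right) 327 = \frac{3529}{1350} \cdot 327 = \frac{384661}{450}$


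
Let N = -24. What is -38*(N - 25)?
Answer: 1862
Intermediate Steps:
-38*(N - 25) = -38*(-24 - 25) = -38*(-49) = 1862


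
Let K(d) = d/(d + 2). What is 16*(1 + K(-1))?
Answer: 0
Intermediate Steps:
K(d) = d/(2 + d)
16*(1 + K(-1)) = 16*(1 - 1/(2 - 1)) = 16*(1 - 1/1) = 16*(1 - 1*1) = 16*(1 - 1) = 16*0 = 0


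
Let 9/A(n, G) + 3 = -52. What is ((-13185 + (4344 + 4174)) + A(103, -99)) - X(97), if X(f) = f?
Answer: -262029/55 ≈ -4764.2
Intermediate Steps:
A(n, G) = -9/55 (A(n, G) = 9/(-3 - 52) = 9/(-55) = 9*(-1/55) = -9/55)
((-13185 + (4344 + 4174)) + A(103, -99)) - X(97) = ((-13185 + (4344 + 4174)) - 9/55) - 1*97 = ((-13185 + 8518) - 9/55) - 97 = (-4667 - 9/55) - 97 = -256694/55 - 97 = -262029/55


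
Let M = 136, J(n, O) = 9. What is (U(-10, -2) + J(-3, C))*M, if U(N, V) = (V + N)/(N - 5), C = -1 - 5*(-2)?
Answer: 6664/5 ≈ 1332.8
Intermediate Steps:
C = 9 (C = -1 + 10 = 9)
U(N, V) = (N + V)/(-5 + N)
(U(-10, -2) + J(-3, C))*M = ((-10 - 2)/(-5 - 10) + 9)*136 = (-12/(-15) + 9)*136 = (-1/15*(-12) + 9)*136 = (⅘ + 9)*136 = (49/5)*136 = 6664/5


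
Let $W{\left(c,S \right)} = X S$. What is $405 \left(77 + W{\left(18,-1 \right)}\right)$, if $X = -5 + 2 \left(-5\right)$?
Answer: $37260$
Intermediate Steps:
$X = -15$ ($X = -5 - 10 = -15$)
$W{\left(c,S \right)} = - 15 S$
$405 \left(77 + W{\left(18,-1 \right)}\right) = 405 \left(77 - -15\right) = 405 \left(77 + 15\right) = 405 \cdot 92 = 37260$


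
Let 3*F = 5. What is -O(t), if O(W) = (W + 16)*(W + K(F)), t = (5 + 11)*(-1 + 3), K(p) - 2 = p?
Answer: -1712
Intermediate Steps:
F = 5/3 (F = (1/3)*5 = 5/3 ≈ 1.6667)
K(p) = 2 + p
t = 32 (t = 16*2 = 32)
O(W) = (16 + W)*(11/3 + W) (O(W) = (W + 16)*(W + (2 + 5/3)) = (16 + W)*(W + 11/3) = (16 + W)*(11/3 + W))
-O(t) = -(176/3 + 32**2 + (59/3)*32) = -(176/3 + 1024 + 1888/3) = -1*1712 = -1712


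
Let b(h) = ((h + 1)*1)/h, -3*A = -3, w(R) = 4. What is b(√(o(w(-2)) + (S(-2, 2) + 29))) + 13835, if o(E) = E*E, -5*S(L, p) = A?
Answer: 13836 + √70/56 ≈ 13836.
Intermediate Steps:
A = 1 (A = -⅓*(-3) = 1)
S(L, p) = -⅕ (S(L, p) = -⅕*1 = -⅕)
o(E) = E²
b(h) = (1 + h)/h (b(h) = ((1 + h)*1)/h = (1 + h)/h)
b(√(o(w(-2)) + (S(-2, 2) + 29))) + 13835 = (1 + √(4² + (-⅕ + 29)))/(√(4² + (-⅕ + 29))) + 13835 = (1 + √(16 + 144/5))/(√(16 + 144/5)) + 13835 = (1 + √(224/5))/(√(224/5)) + 13835 = (1 + 4*√70/5)/((4*√70/5)) + 13835 = (√70/56)*(1 + 4*√70/5) + 13835 = √70*(1 + 4*√70/5)/56 + 13835 = 13835 + √70*(1 + 4*√70/5)/56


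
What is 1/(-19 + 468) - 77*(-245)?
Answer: 8470386/449 ≈ 18865.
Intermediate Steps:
1/(-19 + 468) - 77*(-245) = 1/449 + 18865 = 8470386/449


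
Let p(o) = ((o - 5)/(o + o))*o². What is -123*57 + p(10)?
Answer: -6986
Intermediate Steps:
p(o) = o*(-5 + o)/2 (p(o) = ((-5 + o)/((2*o)))*o² = ((-5 + o)*(1/(2*o)))*o² = ((-5 + o)/(2*o))*o² = o*(-5 + o)/2)
-123*57 + p(10) = -123*57 + (½)*10*(-5 + 10) = -7011 + (½)*10*5 = -7011 + 25 = -6986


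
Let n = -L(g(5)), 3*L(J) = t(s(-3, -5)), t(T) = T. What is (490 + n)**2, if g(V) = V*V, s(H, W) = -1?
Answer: 2163841/9 ≈ 2.4043e+5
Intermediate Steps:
g(V) = V**2
L(J) = -1/3 (L(J) = (1/3)*(-1) = -1/3)
n = 1/3 (n = -1*(-1/3) = 1/3 ≈ 0.33333)
(490 + n)**2 = (490 + 1/3)**2 = (1471/3)**2 = 2163841/9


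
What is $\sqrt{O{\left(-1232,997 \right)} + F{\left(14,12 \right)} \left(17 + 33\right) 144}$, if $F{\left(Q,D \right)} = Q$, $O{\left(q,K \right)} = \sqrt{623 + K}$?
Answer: $3 \sqrt{11200 + 2 \sqrt{5}} \approx 317.55$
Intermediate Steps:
$\sqrt{O{\left(-1232,997 \right)} + F{\left(14,12 \right)} \left(17 + 33\right) 144} = \sqrt{\sqrt{623 + 997} + 14 \left(17 + 33\right) 144} = \sqrt{\sqrt{1620} + 14 \cdot 50 \cdot 144} = \sqrt{18 \sqrt{5} + 700 \cdot 144} = \sqrt{18 \sqrt{5} + 100800} = \sqrt{100800 + 18 \sqrt{5}}$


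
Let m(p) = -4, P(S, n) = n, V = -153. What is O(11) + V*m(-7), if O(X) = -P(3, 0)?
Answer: 612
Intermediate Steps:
O(X) = 0 (O(X) = -1*0 = 0)
O(11) + V*m(-7) = 0 - 153*(-4) = 0 + 612 = 612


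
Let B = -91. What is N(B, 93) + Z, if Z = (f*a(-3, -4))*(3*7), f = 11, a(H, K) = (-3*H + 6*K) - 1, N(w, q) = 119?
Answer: -3577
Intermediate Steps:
a(H, K) = -1 - 3*H + 6*K
Z = -3696 (Z = (11*(-1 - 3*(-3) + 6*(-4)))*(3*7) = (11*(-1 + 9 - 24))*21 = (11*(-16))*21 = -176*21 = -3696)
N(B, 93) + Z = 119 - 3696 = -3577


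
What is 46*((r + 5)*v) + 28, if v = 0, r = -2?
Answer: 28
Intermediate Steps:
46*((r + 5)*v) + 28 = 46*((-2 + 5)*0) + 28 = 46*(3*0) + 28 = 46*0 + 28 = 0 + 28 = 28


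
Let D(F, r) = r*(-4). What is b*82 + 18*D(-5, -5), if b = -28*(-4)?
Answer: 9544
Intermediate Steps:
D(F, r) = -4*r
b = 112
b*82 + 18*D(-5, -5) = 112*82 + 18*(-4*(-5)) = 9184 + 18*20 = 9184 + 360 = 9544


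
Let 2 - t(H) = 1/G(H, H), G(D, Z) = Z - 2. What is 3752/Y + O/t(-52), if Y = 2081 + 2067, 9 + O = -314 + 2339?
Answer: 112994210/113033 ≈ 999.66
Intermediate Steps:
O = 2016 (O = -9 + (-314 + 2339) = -9 + 2025 = 2016)
G(D, Z) = -2 + Z
Y = 4148
t(H) = 2 - 1/(-2 + H)
3752/Y + O/t(-52) = 3752/4148 + 2016/(((-5 + 2*(-52))/(-2 - 52))) = 3752*(1/4148) + 2016/(((-5 - 104)/(-54))) = 938/1037 + 2016/((-1/54*(-109))) = 938/1037 + 2016/(109/54) = 938/1037 + 2016*(54/109) = 938/1037 + 108864/109 = 112994210/113033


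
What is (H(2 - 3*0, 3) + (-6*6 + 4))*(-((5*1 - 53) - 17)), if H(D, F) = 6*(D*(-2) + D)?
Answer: -2860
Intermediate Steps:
H(D, F) = -6*D (H(D, F) = 6*(-2*D + D) = 6*(-D) = -6*D)
(H(2 - 3*0, 3) + (-6*6 + 4))*(-((5*1 - 53) - 17)) = (-6*(2 - 3*0) + (-6*6 + 4))*(-((5*1 - 53) - 17)) = (-6*(2 + 0) + (-36 + 4))*(-((5 - 53) - 17)) = (-6*2 - 32)*(-(-48 - 17)) = (-12 - 32)*(-1*(-65)) = -44*65 = -2860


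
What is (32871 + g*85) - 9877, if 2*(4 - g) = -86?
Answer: 26989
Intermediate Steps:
g = 47 (g = 4 - ½*(-86) = 4 + 43 = 47)
(32871 + g*85) - 9877 = (32871 + 47*85) - 9877 = (32871 + 3995) - 9877 = 36866 - 9877 = 26989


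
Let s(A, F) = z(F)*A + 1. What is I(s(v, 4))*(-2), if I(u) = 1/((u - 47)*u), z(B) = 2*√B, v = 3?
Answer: 1/221 ≈ 0.0045249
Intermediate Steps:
s(A, F) = 1 + 2*A*√F (s(A, F) = (2*√F)*A + 1 = 2*A*√F + 1 = 1 + 2*A*√F)
I(u) = 1/(u*(-47 + u)) (I(u) = 1/((-47 + u)*u) = 1/(u*(-47 + u)))
I(s(v, 4))*(-2) = (1/((1 + 2*3*√4)*(-47 + (1 + 2*3*√4))))*(-2) = (1/((1 + 2*3*2)*(-47 + (1 + 2*3*2))))*(-2) = (1/((1 + 12)*(-47 + (1 + 12))))*(-2) = (1/(13*(-47 + 13)))*(-2) = ((1/13)/(-34))*(-2) = ((1/13)*(-1/34))*(-2) = -1/442*(-2) = 1/221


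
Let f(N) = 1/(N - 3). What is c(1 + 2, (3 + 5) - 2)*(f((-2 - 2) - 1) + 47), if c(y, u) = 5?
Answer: 1875/8 ≈ 234.38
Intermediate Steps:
f(N) = 1/(-3 + N)
c(1 + 2, (3 + 5) - 2)*(f((-2 - 2) - 1) + 47) = 5*(1/(-3 + ((-2 - 2) - 1)) + 47) = 5*(1/(-3 + (-4 - 1)) + 47) = 5*(1/(-3 - 5) + 47) = 5*(1/(-8) + 47) = 5*(-⅛ + 47) = 5*(375/8) = 1875/8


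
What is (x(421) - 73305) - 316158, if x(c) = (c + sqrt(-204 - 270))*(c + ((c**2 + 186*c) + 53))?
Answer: 107395378 + 256021*I*sqrt(474) ≈ 1.074e+8 + 5.574e+6*I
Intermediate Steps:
x(c) = (c + I*sqrt(474))*(53 + c**2 + 187*c) (x(c) = (c + sqrt(-474))*(c + (53 + c**2 + 186*c)) = (c + I*sqrt(474))*(53 + c**2 + 187*c))
(x(421) - 73305) - 316158 = ((421**3 + 53*421 + 187*421**2 + 53*I*sqrt(474) + I*sqrt(474)*421**2 + 187*I*421*sqrt(474)) - 73305) - 316158 = ((74618461 + 22313 + 187*177241 + 53*I*sqrt(474) + I*sqrt(474)*177241 + 78727*I*sqrt(474)) - 73305) - 316158 = ((74618461 + 22313 + 33144067 + 53*I*sqrt(474) + 177241*I*sqrt(474) + 78727*I*sqrt(474)) - 73305) - 316158 = ((107784841 + 256021*I*sqrt(474)) - 73305) - 316158 = (107711536 + 256021*I*sqrt(474)) - 316158 = 107395378 + 256021*I*sqrt(474)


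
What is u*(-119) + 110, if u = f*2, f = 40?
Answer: -9410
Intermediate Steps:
u = 80 (u = 40*2 = 80)
u*(-119) + 110 = 80*(-119) + 110 = -9520 + 110 = -9410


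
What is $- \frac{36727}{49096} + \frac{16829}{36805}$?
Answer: $- \frac{1626937}{5594360} \approx -0.29082$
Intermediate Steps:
$- \frac{36727}{49096} + \frac{16829}{36805} = \left(-36727\right) \frac{1}{49096} + 16829 \cdot \frac{1}{36805} = - \frac{1933}{2584} + \frac{16829}{36805} = - \frac{1626937}{5594360}$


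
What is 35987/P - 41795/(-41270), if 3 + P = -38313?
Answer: 11623373/158130132 ≈ 0.073505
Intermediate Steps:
P = -38316 (P = -3 - 38313 = -38316)
35987/P - 41795/(-41270) = 35987/(-38316) - 41795/(-41270) = 35987*(-1/38316) - 41795*(-1/41270) = -35987/38316 + 8359/8254 = 11623373/158130132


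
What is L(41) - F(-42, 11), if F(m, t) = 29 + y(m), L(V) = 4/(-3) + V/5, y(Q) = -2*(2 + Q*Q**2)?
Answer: -2222912/15 ≈ -1.4819e+5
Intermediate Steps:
y(Q) = -4 - 2*Q**3 (y(Q) = -2*(2 + Q**3) = -4 - 2*Q**3)
L(V) = -4/3 + V/5 (L(V) = 4*(-1/3) + V*(1/5) = -4/3 + V/5)
F(m, t) = 25 - 2*m**3 (F(m, t) = 29 + (-4 - 2*m**3) = 25 - 2*m**3)
L(41) - F(-42, 11) = (-4/3 + (1/5)*41) - (25 - 2*(-42)**3) = (-4/3 + 41/5) - (25 - 2*(-74088)) = 103/15 - (25 + 148176) = 103/15 - 1*148201 = 103/15 - 148201 = -2222912/15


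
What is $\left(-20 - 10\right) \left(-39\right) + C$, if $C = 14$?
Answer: $1184$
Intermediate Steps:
$\left(-20 - 10\right) \left(-39\right) + C = \left(-20 - 10\right) \left(-39\right) + 14 = \left(-30\right) \left(-39\right) + 14 = 1170 + 14 = 1184$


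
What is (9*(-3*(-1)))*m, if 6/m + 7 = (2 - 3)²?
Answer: -27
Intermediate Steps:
m = -1 (m = 6/(-7 + (2 - 3)²) = 6/(-7 + (-1)²) = 6/(-7 + 1) = 6/(-6) = 6*(-⅙) = -1)
(9*(-3*(-1)))*m = (9*(-3*(-1)))*(-1) = (9*3)*(-1) = 27*(-1) = -27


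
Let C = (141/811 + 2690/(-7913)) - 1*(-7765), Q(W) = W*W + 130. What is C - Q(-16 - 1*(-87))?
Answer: 16645781285/6417443 ≈ 2593.8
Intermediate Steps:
Q(W) = 130 + W² (Q(W) = W² + 130 = 130 + W²)
C = 49830379038/6417443 (C = (141*(1/811) + 2690*(-1/7913)) + 7765 = (141/811 - 2690/7913) + 7765 = -1065857/6417443 + 7765 = 49830379038/6417443 ≈ 7764.8)
C - Q(-16 - 1*(-87)) = 49830379038/6417443 - (130 + (-16 - 1*(-87))²) = 49830379038/6417443 - (130 + (-16 + 87)²) = 49830379038/6417443 - (130 + 71²) = 49830379038/6417443 - (130 + 5041) = 49830379038/6417443 - 1*5171 = 49830379038/6417443 - 5171 = 16645781285/6417443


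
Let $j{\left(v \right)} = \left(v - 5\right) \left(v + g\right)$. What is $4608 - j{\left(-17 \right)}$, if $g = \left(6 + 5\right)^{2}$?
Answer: $6896$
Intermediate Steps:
$g = 121$ ($g = 11^{2} = 121$)
$j{\left(v \right)} = \left(-5 + v\right) \left(121 + v\right)$ ($j{\left(v \right)} = \left(v - 5\right) \left(v + 121\right) = \left(-5 + v\right) \left(121 + v\right)$)
$4608 - j{\left(-17 \right)} = 4608 - \left(-605 + \left(-17\right)^{2} + 116 \left(-17\right)\right) = 4608 - \left(-605 + 289 - 1972\right) = 4608 - -2288 = 4608 + 2288 = 6896$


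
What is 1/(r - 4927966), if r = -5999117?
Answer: -1/10927083 ≈ -9.1516e-8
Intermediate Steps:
1/(r - 4927966) = 1/(-5999117 - 4927966) = 1/(-10927083) = -1/10927083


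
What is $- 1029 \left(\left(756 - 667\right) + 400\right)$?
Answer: $-503181$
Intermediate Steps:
$- 1029 \left(\left(756 - 667\right) + 400\right) = - 1029 \left(89 + 400\right) = \left(-1029\right) 489 = -503181$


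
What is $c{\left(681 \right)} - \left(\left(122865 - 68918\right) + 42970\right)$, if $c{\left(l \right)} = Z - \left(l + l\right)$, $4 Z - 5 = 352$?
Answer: $- \frac{392759}{4} \approx -98190.0$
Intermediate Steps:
$Z = \frac{357}{4}$ ($Z = \frac{5}{4} + \frac{1}{4} \cdot 352 = \frac{5}{4} + 88 = \frac{357}{4} \approx 89.25$)
$c{\left(l \right)} = \frac{357}{4} - 2 l$ ($c{\left(l \right)} = \frac{357}{4} - \left(l + l\right) = \frac{357}{4} - 2 l$)
$c{\left(681 \right)} - \left(\left(122865 - 68918\right) + 42970\right) = \left(\frac{357}{4} - 1362\right) - \left(\left(122865 - 68918\right) + 42970\right) = \left(\frac{357}{4} - 1362\right) - \left(53947 + 42970\right) = - \frac{5091}{4} - 96917 = - \frac{392759}{4}$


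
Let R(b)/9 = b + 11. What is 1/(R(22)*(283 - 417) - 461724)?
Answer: -1/501522 ≈ -1.9939e-6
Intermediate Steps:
R(b) = 99 + 9*b (R(b) = 9*(b + 11) = 9*(11 + b) = 99 + 9*b)
1/(R(22)*(283 - 417) - 461724) = 1/((99 + 9*22)*(283 - 417) - 461724) = 1/((99 + 198)*(-134) - 461724) = 1/(297*(-134) - 461724) = 1/(-39798 - 461724) = 1/(-501522) = -1/501522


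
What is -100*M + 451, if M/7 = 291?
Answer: -203249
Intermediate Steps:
M = 2037 (M = 7*291 = 2037)
-100*M + 451 = -100*2037 + 451 = -203700 + 451 = -203249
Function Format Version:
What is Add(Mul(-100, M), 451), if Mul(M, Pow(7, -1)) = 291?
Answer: -203249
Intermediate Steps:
M = 2037 (M = Mul(7, 291) = 2037)
Add(Mul(-100, M), 451) = Add(Mul(-100, 2037), 451) = Add(-203700, 451) = -203249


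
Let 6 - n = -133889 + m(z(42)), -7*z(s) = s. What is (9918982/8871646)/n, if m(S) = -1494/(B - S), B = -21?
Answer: 24797455/2967463563071 ≈ 8.3565e-6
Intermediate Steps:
z(s) = -s/7
m(S) = -1494/(-21 - S)
n = 668977/5 (n = 6 - (-133889 + 1494/(21 - ⅐*42)) = 6 - (-133889 + 1494/(21 - 6)) = 6 - (-133889 + 1494/15) = 6 - (-133889 + 1494*(1/15)) = 6 - (-133889 + 498/5) = 6 - 1*(-668947/5) = 6 + 668947/5 = 668977/5 ≈ 1.3380e+5)
(9918982/8871646)/n = (9918982/8871646)/(668977/5) = (9918982*(1/8871646))*(5/668977) = (4959491/4435823)*(5/668977) = 24797455/2967463563071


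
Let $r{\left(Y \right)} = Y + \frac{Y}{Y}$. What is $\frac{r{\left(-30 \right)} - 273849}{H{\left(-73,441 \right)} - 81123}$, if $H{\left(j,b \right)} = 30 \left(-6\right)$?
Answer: $\frac{273878}{81303} \approx 3.3686$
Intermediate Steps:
$r{\left(Y \right)} = 1 + Y$ ($r{\left(Y \right)} = Y + 1 = 1 + Y$)
$H{\left(j,b \right)} = -180$
$\frac{r{\left(-30 \right)} - 273849}{H{\left(-73,441 \right)} - 81123} = \frac{\left(1 - 30\right) - 273849}{-180 - 81123} = \frac{-29 - 273849}{-81303} = \left(-273878\right) \left(- \frac{1}{81303}\right) = \frac{273878}{81303}$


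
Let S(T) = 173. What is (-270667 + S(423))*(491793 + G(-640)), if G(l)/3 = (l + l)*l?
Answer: -797793110142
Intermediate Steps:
G(l) = 6*l² (G(l) = 3*((l + l)*l) = 3*((2*l)*l) = 3*(2*l²) = 6*l²)
(-270667 + S(423))*(491793 + G(-640)) = (-270667 + 173)*(491793 + 6*(-640)²) = -270494*(491793 + 6*409600) = -270494*(491793 + 2457600) = -270494*2949393 = -797793110142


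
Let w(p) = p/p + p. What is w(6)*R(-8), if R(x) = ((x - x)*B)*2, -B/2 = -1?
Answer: 0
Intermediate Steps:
B = 2 (B = -2*(-1) = 2)
w(p) = 1 + p
R(x) = 0 (R(x) = ((x - x)*2)*2 = (0*2)*2 = 0*2 = 0)
w(6)*R(-8) = (1 + 6)*0 = 7*0 = 0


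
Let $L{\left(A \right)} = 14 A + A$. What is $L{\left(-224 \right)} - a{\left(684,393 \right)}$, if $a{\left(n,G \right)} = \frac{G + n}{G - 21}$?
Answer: $- \frac{416999}{124} \approx -3362.9$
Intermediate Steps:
$L{\left(A \right)} = 15 A$
$a{\left(n,G \right)} = \frac{G + n}{-21 + G}$
$L{\left(-224 \right)} - a{\left(684,393 \right)} = 15 \left(-224\right) - \frac{393 + 684}{-21 + 393} = -3360 - \frac{1}{372} \cdot 1077 = -3360 - \frac{359}{124} = - \frac{416999}{124}$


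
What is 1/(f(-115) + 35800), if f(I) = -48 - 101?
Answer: 1/35651 ≈ 2.8050e-5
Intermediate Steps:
f(I) = -149
1/(f(-115) + 35800) = 1/(-149 + 35800) = 1/35651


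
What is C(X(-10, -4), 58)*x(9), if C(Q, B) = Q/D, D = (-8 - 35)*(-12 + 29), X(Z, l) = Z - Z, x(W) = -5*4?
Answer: 0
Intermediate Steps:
x(W) = -20
X(Z, l) = 0
D = -731 (D = -43*17 = -731)
C(Q, B) = -Q/731 (C(Q, B) = Q/(-731) = Q*(-1/731) = -Q/731)
C(X(-10, -4), 58)*x(9) = -1/731*0*(-20) = 0*(-20) = 0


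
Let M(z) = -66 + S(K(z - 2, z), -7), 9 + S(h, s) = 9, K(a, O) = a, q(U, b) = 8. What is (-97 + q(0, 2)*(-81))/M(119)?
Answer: 745/66 ≈ 11.288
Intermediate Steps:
S(h, s) = 0 (S(h, s) = -9 + 9 = 0)
M(z) = -66 (M(z) = -66 + 0 = -66)
(-97 + q(0, 2)*(-81))/M(119) = (-97 + 8*(-81))/(-66) = (-97 - 648)*(-1/66) = -745*(-1/66) = 745/66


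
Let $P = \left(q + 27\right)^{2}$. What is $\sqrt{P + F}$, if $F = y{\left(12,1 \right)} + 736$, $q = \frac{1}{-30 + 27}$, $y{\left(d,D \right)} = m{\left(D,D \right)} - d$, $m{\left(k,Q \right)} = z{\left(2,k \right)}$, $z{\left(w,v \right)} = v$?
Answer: $\frac{5 \sqrt{517}}{3} \approx 37.896$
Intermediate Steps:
$m{\left(k,Q \right)} = k$
$y{\left(d,D \right)} = D - d$
$q = - \frac{1}{3}$ ($q = \frac{1}{-3} = - \frac{1}{3} \approx -0.33333$)
$P = \frac{6400}{9}$ ($P = \left(- \frac{1}{3} + 27\right)^{2} = \left(\frac{80}{3}\right)^{2} = \frac{6400}{9} \approx 711.11$)
$F = 725$ ($F = \left(1 - 12\right) + 736 = -11 + 736 = 725$)
$\sqrt{P + F} = \sqrt{\frac{6400}{9} + 725} = \sqrt{\frac{12925}{9}} = \frac{5 \sqrt{517}}{3}$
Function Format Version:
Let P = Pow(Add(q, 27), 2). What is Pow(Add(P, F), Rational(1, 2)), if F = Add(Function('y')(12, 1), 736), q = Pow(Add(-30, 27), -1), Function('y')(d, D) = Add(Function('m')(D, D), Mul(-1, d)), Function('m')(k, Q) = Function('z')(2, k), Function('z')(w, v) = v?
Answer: Mul(Rational(5, 3), Pow(517, Rational(1, 2))) ≈ 37.896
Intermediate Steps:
Function('m')(k, Q) = k
Function('y')(d, D) = Add(D, Mul(-1, d))
q = Rational(-1, 3) (q = Pow(-3, -1) = Rational(-1, 3) ≈ -0.33333)
P = Rational(6400, 9) (P = Pow(Add(Rational(-1, 3), 27), 2) = Pow(Rational(80, 3), 2) = Rational(6400, 9) ≈ 711.11)
F = 725 (F = Add(Add(1, Mul(-1, 12)), 736) = Add(Add(1, -12), 736) = Add(-11, 736) = 725)
Pow(Add(P, F), Rational(1, 2)) = Pow(Add(Rational(6400, 9), 725), Rational(1, 2)) = Pow(Rational(12925, 9), Rational(1, 2)) = Mul(Rational(5, 3), Pow(517, Rational(1, 2)))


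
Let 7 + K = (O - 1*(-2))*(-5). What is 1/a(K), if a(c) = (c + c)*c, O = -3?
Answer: ⅛ ≈ 0.12500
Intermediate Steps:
K = -2 (K = -7 + (-3 - 1*(-2))*(-5) = -7 + (-3 + 2)*(-5) = -7 - 1*(-5) = -7 + 5 = -2)
a(c) = 2*c² (a(c) = (2*c)*c = 2*c²)
1/a(K) = 1/(2*(-2)²) = 1/(2*4) = 1/8 = ⅛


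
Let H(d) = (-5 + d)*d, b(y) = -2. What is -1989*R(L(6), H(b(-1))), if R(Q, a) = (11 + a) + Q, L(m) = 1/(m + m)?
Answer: -199563/4 ≈ -49891.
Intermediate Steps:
H(d) = d*(-5 + d)
L(m) = 1/(2*m)
R(Q, a) = 11 + Q + a
-1989*R(L(6), H(b(-1))) = -1989*(11 + (½)/6 - 2*(-5 - 2)) = -1989*(11 + (½)*(⅙) - 2*(-7)) = -1989*(11 + 1/12 + 14) = -1989*301/12 = -199563/4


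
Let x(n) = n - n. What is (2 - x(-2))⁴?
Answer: 16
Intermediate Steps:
x(n) = 0
(2 - x(-2))⁴ = (2 - 1*0)⁴ = (2 + 0)⁴ = 2⁴ = 16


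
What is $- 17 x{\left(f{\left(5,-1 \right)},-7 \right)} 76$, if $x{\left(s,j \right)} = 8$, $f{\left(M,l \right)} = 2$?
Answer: $-10336$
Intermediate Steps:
$- 17 x{\left(f{\left(5,-1 \right)},-7 \right)} 76 = \left(-17\right) 8 \cdot 76 = \left(-136\right) 76 = -10336$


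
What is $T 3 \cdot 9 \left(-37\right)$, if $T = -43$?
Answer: $42957$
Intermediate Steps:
$T 3 \cdot 9 \left(-37\right) = - 43 \cdot 3 \cdot 9 \left(-37\right) = \left(-43\right) 27 \left(-37\right) = \left(-1161\right) \left(-37\right) = 42957$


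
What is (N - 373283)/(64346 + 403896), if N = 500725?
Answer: 63721/234121 ≈ 0.27217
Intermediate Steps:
(N - 373283)/(64346 + 403896) = (500725 - 373283)/(64346 + 403896) = 127442/468242 = 127442*(1/468242) = 63721/234121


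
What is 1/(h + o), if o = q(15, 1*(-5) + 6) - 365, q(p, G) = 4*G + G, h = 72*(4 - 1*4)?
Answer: -1/360 ≈ -0.0027778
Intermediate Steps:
h = 0 (h = 72*(4 - 4) = 72*0 = 0)
q(p, G) = 5*G
o = -360 (o = 5*(1*(-5) + 6) - 365 = 5*(-5 + 6) - 365 = 5*1 - 365 = 5 - 365 = -360)
1/(h + o) = 1/(0 - 360) = 1/(-360) = -1/360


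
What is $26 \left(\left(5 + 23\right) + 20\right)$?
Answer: $1248$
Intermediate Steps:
$26 \left(\left(5 + 23\right) + 20\right) = 26 \left(28 + 20\right) = 26 \cdot 48 = 1248$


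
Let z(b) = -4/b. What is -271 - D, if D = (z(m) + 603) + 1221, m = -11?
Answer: -23049/11 ≈ -2095.4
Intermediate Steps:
D = 20068/11 (D = (-4/(-11) + 603) + 1221 = (-4*(-1/11) + 603) + 1221 = (4/11 + 603) + 1221 = 6637/11 + 1221 = 20068/11 ≈ 1824.4)
-271 - D = -271 - 1*20068/11 = -271 - 20068/11 = -23049/11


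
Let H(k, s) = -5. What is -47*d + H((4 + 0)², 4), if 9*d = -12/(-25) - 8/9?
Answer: -5801/2025 ≈ -2.8647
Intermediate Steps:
d = -92/2025 (d = (-12/(-25) - 8/9)/9 = (-12*(-1/25) - 8*⅑)/9 = (12/25 - 8/9)/9 = (⅑)*(-92/225) = -92/2025 ≈ -0.045432)
-47*d + H((4 + 0)², 4) = -47*(-92/2025) - 5 = 4324/2025 - 5 = -5801/2025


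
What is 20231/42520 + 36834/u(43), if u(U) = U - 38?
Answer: 313256567/42520 ≈ 7367.3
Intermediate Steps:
u(U) = -38 + U
20231/42520 + 36834/u(43) = 20231/42520 + 36834/(-38 + 43) = 20231*(1/42520) + 36834/5 = 20231/42520 + 36834*(⅕) = 20231/42520 + 36834/5 = 313256567/42520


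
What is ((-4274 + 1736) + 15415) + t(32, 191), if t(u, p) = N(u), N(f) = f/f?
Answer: 12878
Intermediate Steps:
N(f) = 1
t(u, p) = 1
((-4274 + 1736) + 15415) + t(32, 191) = ((-4274 + 1736) + 15415) + 1 = (-2538 + 15415) + 1 = 12877 + 1 = 12878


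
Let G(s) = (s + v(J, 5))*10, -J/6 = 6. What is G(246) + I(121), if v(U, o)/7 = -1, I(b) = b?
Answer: 2511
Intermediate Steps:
J = -36 (J = -6*6 = -36)
v(U, o) = -7 (v(U, o) = 7*(-1) = -7)
G(s) = -70 + 10*s (G(s) = (s - 7)*10 = (-7 + s)*10 = -70 + 10*s)
G(246) + I(121) = (-70 + 10*246) + 121 = (-70 + 2460) + 121 = 2390 + 121 = 2511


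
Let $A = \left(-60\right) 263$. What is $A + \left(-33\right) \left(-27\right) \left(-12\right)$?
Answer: $-26472$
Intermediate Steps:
$A = -15780$
$A + \left(-33\right) \left(-27\right) \left(-12\right) = -15780 + \left(-33\right) \left(-27\right) \left(-12\right) = -15780 + 891 \left(-12\right) = -15780 - 10692 = -26472$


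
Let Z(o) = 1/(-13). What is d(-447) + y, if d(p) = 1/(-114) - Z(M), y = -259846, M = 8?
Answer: -385091671/1482 ≈ -2.5985e+5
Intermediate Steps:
Z(o) = -1/13
d(p) = 101/1482 (d(p) = 1/(-114) - 1*(-1/13) = -1/114 + 1/13 = 101/1482)
d(-447) + y = 101/1482 - 259846 = -385091671/1482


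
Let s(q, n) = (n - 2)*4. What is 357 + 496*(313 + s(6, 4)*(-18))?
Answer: 84181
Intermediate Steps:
s(q, n) = -8 + 4*n (s(q, n) = (-2 + n)*4 = -8 + 4*n)
357 + 496*(313 + s(6, 4)*(-18)) = 357 + 496*(313 + (-8 + 4*4)*(-18)) = 357 + 496*(313 + (-8 + 16)*(-18)) = 357 + 496*(313 + 8*(-18)) = 357 + 496*(313 - 144) = 357 + 496*169 = 357 + 83824 = 84181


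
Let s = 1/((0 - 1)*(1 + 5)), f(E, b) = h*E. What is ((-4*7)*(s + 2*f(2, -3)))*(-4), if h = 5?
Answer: 6664/3 ≈ 2221.3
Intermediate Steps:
f(E, b) = 5*E
s = -⅙ (s = 1/(-1*6) = 1/(-6) = 1*(-⅙) = -⅙ ≈ -0.16667)
((-4*7)*(s + 2*f(2, -3)))*(-4) = ((-4*7)*(-⅙ + 2*(5*2)))*(-4) = -28*(-⅙ + 2*10)*(-4) = -28*(-⅙ + 20)*(-4) = -28*119/6*(-4) = -1666/3*(-4) = 6664/3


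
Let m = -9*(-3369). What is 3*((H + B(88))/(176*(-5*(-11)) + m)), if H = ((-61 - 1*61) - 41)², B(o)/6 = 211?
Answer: 83505/40001 ≈ 2.0876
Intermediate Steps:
B(o) = 1266 (B(o) = 6*211 = 1266)
m = 30321
H = 26569 (H = ((-61 - 61) - 41)² = (-122 - 41)² = (-163)² = 26569)
3*((H + B(88))/(176*(-5*(-11)) + m)) = 3*((26569 + 1266)/(176*(-5*(-11)) + 30321)) = 3*(27835/(176*55 + 30321)) = 3*(27835/(9680 + 30321)) = 3*(27835/40001) = 83505/40001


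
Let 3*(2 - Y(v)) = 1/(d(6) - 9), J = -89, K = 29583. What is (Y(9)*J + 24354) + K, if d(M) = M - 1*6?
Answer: 1451404/27 ≈ 53756.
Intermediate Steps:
d(M) = -6 + M (d(M) = M - 6 = -6 + M)
Y(v) = 55/27 (Y(v) = 2 - 1/(3*((-6 + 6) - 9)) = 2 - 1/(3*(0 - 9)) = 2 - ⅓/(-9) = 2 - ⅓*(-⅑) = 2 + 1/27 = 55/27)
(Y(9)*J + 24354) + K = ((55/27)*(-89) + 24354) + 29583 = (-4895/27 + 24354) + 29583 = 652663/27 + 29583 = 1451404/27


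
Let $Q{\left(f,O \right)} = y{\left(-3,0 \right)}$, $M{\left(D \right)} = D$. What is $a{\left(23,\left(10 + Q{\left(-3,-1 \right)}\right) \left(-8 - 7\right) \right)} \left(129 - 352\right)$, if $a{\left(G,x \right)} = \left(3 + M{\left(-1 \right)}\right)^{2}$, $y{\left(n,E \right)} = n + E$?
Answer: $-892$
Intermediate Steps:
$y{\left(n,E \right)} = E + n$
$Q{\left(f,O \right)} = -3$ ($Q{\left(f,O \right)} = 0 - 3 = -3$)
$a{\left(G,x \right)} = 4$ ($a{\left(G,x \right)} = \left(3 - 1\right)^{2} = 2^{2} = 4$)
$a{\left(23,\left(10 + Q{\left(-3,-1 \right)}\right) \left(-8 - 7\right) \right)} \left(129 - 352\right) = 4 \left(129 - 352\right) = 4 \left(-223\right) = -892$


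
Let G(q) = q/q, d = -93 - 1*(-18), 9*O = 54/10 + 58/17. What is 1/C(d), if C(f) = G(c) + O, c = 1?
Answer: 765/1514 ≈ 0.50528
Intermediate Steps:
O = 749/765 (O = (54/10 + 58/17)/9 = (54*(⅒) + 58*(1/17))/9 = (27/5 + 58/17)/9 = (⅑)*(749/85) = 749/765 ≈ 0.97908)
d = -75 (d = -93 + 18 = -75)
G(q) = 1
C(f) = 1514/765 (C(f) = 1 + 749/765 = 1514/765)
1/C(d) = 1/(1514/765) = 765/1514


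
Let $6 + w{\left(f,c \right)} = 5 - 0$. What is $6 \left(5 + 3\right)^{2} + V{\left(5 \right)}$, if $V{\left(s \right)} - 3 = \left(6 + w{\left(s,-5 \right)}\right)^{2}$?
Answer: $412$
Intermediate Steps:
$w{\left(f,c \right)} = -1$ ($w{\left(f,c \right)} = -6 + \left(5 - 0\right) = -6 + \left(5 + 0\right) = -6 + 5 = -1$)
$V{\left(s \right)} = 28$ ($V{\left(s \right)} = 3 + \left(6 - 1\right)^{2} = 3 + 5^{2} = 3 + 25 = 28$)
$6 \left(5 + 3\right)^{2} + V{\left(5 \right)} = 6 \left(5 + 3\right)^{2} + 28 = 6 \cdot 8^{2} + 28 = 6 \cdot 64 + 28 = 384 + 28 = 412$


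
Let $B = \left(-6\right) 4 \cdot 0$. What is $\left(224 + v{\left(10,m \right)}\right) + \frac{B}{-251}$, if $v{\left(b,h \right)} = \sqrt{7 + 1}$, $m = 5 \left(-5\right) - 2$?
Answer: $224 + 2 \sqrt{2} \approx 226.83$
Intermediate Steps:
$m = -27$ ($m = -25 - 2 = -27$)
$v{\left(b,h \right)} = 2 \sqrt{2}$ ($v{\left(b,h \right)} = \sqrt{8} = 2 \sqrt{2}$)
$B = 0$ ($B = \left(-24\right) 0 = 0$)
$\left(224 + v{\left(10,m \right)}\right) + \frac{B}{-251} = \left(224 + 2 \sqrt{2}\right) + \frac{0}{-251} = \left(224 + 2 \sqrt{2}\right) + 0 \left(- \frac{1}{251}\right) = \left(224 + 2 \sqrt{2}\right) + 0 = 224 + 2 \sqrt{2}$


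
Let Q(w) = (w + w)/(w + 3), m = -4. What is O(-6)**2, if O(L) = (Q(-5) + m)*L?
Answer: 36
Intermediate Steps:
Q(w) = 2*w/(3 + w) (Q(w) = (2*w)/(3 + w) = 2*w/(3 + w))
O(L) = L (O(L) = (2*(-5)/(3 - 5) - 4)*L = (2*(-5)/(-2) - 4)*L = (2*(-5)*(-1/2) - 4)*L = (5 - 4)*L = 1*L = L)
O(-6)**2 = (-6)**2 = 36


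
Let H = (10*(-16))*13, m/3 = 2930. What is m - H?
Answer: 10870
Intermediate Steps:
m = 8790 (m = 3*2930 = 8790)
H = -2080 (H = -160*13 = -2080)
m - H = 8790 - 1*(-2080) = 8790 + 2080 = 10870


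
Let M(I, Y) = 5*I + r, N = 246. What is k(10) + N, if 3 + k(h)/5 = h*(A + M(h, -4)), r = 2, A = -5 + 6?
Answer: 2881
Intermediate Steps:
A = 1
M(I, Y) = 2 + 5*I (M(I, Y) = 5*I + 2 = 2 + 5*I)
k(h) = -15 + 5*h*(3 + 5*h) (k(h) = -15 + 5*(h*(1 + (2 + 5*h))) = -15 + 5*(h*(3 + 5*h)) = -15 + 5*h*(3 + 5*h))
k(10) + N = (-15 + 15*10 + 25*10²) + 246 = (-15 + 150 + 25*100) + 246 = (-15 + 150 + 2500) + 246 = 2635 + 246 = 2881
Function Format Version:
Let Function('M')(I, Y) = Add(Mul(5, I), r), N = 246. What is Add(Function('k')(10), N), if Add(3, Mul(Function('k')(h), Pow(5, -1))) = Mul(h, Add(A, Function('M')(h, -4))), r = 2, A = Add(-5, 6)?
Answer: 2881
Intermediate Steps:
A = 1
Function('M')(I, Y) = Add(2, Mul(5, I)) (Function('M')(I, Y) = Add(Mul(5, I), 2) = Add(2, Mul(5, I)))
Function('k')(h) = Add(-15, Mul(5, h, Add(3, Mul(5, h)))) (Function('k')(h) = Add(-15, Mul(5, Mul(h, Add(1, Add(2, Mul(5, h)))))) = Add(-15, Mul(5, Mul(h, Add(3, Mul(5, h))))) = Add(-15, Mul(5, h, Add(3, Mul(5, h)))))
Add(Function('k')(10), N) = Add(Add(-15, Mul(15, 10), Mul(25, Pow(10, 2))), 246) = Add(Add(-15, 150, Mul(25, 100)), 246) = Add(Add(-15, 150, 2500), 246) = Add(2635, 246) = 2881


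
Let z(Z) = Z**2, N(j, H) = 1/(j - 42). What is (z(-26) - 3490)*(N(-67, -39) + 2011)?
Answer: -616823172/109 ≈ -5.6589e+6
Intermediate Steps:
N(j, H) = 1/(-42 + j)
(z(-26) - 3490)*(N(-67, -39) + 2011) = ((-26)**2 - 3490)*(1/(-42 - 67) + 2011) = (676 - 3490)*(1/(-109) + 2011) = -2814*(-1/109 + 2011) = -2814*219198/109 = -616823172/109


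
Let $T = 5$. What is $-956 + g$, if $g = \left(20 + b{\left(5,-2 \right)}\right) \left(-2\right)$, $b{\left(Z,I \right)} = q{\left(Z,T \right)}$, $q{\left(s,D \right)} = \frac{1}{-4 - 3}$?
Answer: $- \frac{6970}{7} \approx -995.71$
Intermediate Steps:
$q{\left(s,D \right)} = - \frac{1}{7}$ ($q{\left(s,D \right)} = \frac{1}{-7} = - \frac{1}{7}$)
$b{\left(Z,I \right)} = - \frac{1}{7}$
$g = - \frac{278}{7}$ ($g = \left(20 - \frac{1}{7}\right) \left(-2\right) = \frac{139}{7} \left(-2\right) = - \frac{278}{7} \approx -39.714$)
$-956 + g = -956 - \frac{278}{7} = - \frac{6970}{7}$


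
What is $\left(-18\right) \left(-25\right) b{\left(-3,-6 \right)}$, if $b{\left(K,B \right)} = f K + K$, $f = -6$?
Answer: $6750$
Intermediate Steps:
$b{\left(K,B \right)} = - 5 K$ ($b{\left(K,B \right)} = - 6 K + K = - 5 K$)
$\left(-18\right) \left(-25\right) b{\left(-3,-6 \right)} = \left(-18\right) \left(-25\right) \left(\left(-5\right) \left(-3\right)\right) = 450 \cdot 15 = 6750$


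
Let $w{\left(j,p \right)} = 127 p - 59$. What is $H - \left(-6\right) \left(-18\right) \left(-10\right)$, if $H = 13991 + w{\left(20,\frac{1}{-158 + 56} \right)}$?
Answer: $\frac{1531097}{102} \approx 15011.0$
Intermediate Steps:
$w{\left(j,p \right)} = -59 + 127 p$
$H = \frac{1420937}{102}$ ($H = 13991 - \left(59 - \frac{127}{-158 + 56}\right) = 13991 - \left(59 - \frac{127}{-102}\right) = 13991 + \left(-59 + 127 \left(- \frac{1}{102}\right)\right) = 13991 - \frac{6145}{102} = \frac{1420937}{102} \approx 13931.0$)
$H - \left(-6\right) \left(-18\right) \left(-10\right) = \frac{1420937}{102} - \left(-6\right) \left(-18\right) \left(-10\right) = \frac{1420937}{102} - 108 \left(-10\right) = \frac{1420937}{102} - -1080 = \frac{1420937}{102} + 1080 = \frac{1531097}{102}$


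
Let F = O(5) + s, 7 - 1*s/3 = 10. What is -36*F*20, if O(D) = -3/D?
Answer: 6912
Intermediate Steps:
s = -9 (s = 21 - 3*10 = 21 - 30 = -9)
F = -48/5 (F = -3/5 - 9 = -48/5 ≈ -9.6000)
-36*F*20 = -36*(-48/5)*20 = (1728/5)*20 = 6912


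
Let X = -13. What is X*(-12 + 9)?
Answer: 39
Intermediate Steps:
X*(-12 + 9) = -13*(-12 + 9) = -13*(-3) = 39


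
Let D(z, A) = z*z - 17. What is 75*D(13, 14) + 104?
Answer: 11504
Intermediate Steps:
D(z, A) = -17 + z**2 (D(z, A) = z**2 - 17 = -17 + z**2)
75*D(13, 14) + 104 = 75*(-17 + 13**2) + 104 = 75*(-17 + 169) + 104 = 75*152 + 104 = 11400 + 104 = 11504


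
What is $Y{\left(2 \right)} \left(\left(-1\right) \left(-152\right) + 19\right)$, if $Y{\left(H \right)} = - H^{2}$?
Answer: $-684$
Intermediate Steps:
$Y{\left(2 \right)} \left(\left(-1\right) \left(-152\right) + 19\right) = - 2^{2} \left(\left(-1\right) \left(-152\right) + 19\right) = \left(-1\right) 4 \left(152 + 19\right) = \left(-4\right) 171 = -684$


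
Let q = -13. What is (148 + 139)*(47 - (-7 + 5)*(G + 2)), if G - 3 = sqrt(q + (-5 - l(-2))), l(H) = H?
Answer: 16359 + 2296*I ≈ 16359.0 + 2296.0*I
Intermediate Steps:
G = 3 + 4*I (G = 3 + sqrt(-13 + (-5 - 1*(-2))) = 3 + sqrt(-13 + (-5 + 2)) = 3 + sqrt(-13 - 3) = 3 + sqrt(-16) = 3 + 4*I ≈ 3.0 + 4.0*I)
(148 + 139)*(47 - (-7 + 5)*(G + 2)) = (148 + 139)*(47 - (-7 + 5)*((3 + 4*I) + 2)) = 287*(47 - (-2)*(5 + 4*I)) = 287*(47 - (-10 - 8*I)) = 287*(47 + (10 + 8*I)) = 287*(57 + 8*I) = 16359 + 2296*I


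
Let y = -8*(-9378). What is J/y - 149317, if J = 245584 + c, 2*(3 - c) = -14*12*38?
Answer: -11202109829/75024 ≈ -1.4931e+5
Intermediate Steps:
c = 3195 (c = 3 - (-14*12)*38/2 = 3 - (-84)*38 = 3 - ½*(-6384) = 3 + 3192 = 3195)
J = 248779 (J = 245584 + 3195 = 248779)
y = 75024
J/y - 149317 = 248779/75024 - 149317 = -11202109829/75024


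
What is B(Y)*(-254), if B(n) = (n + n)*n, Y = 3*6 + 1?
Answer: -183388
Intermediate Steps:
Y = 19 (Y = 18 + 1 = 19)
B(n) = 2*n**2 (B(n) = (2*n)*n = 2*n**2)
B(Y)*(-254) = (2*19**2)*(-254) = (2*361)*(-254) = 722*(-254) = -183388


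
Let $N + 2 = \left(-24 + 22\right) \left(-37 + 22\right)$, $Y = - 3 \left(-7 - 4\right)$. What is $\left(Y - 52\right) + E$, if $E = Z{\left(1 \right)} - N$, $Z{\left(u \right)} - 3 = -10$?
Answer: $-54$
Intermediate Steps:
$Z{\left(u \right)} = -7$ ($Z{\left(u \right)} = 3 - 10 = -7$)
$Y = 33$ ($Y = \left(-3\right) \left(-11\right) = 33$)
$N = 28$ ($N = -2 + \left(-24 + 22\right) \left(-37 + 22\right) = -2 - -30 = -2 + 30 = 28$)
$E = -35$ ($E = -7 - 28 = -35$)
$\left(Y - 52\right) + E = \left(33 - 52\right) - 35 = -19 - 35 = -54$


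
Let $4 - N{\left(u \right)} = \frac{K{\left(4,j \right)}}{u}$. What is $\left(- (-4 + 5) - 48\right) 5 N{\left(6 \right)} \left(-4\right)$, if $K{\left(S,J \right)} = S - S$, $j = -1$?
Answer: $3920$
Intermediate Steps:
$K{\left(S,J \right)} = 0$
$N{\left(u \right)} = 4$ ($N{\left(u \right)} = 4 - \frac{0}{u} = 4 - 0 = 4 + 0 = 4$)
$\left(- (-4 + 5) - 48\right) 5 N{\left(6 \right)} \left(-4\right) = \left(- (-4 + 5) - 48\right) 5 \cdot 4 \left(-4\right) = \left(\left(-1\right) 1 - 48\right) 20 \left(-4\right) = \left(-1 - 48\right) \left(-80\right) = \left(-49\right) \left(-80\right) = 3920$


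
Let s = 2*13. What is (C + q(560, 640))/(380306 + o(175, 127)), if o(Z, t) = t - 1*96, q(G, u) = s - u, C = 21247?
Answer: 20633/380337 ≈ 0.054249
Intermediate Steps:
s = 26
q(G, u) = 26 - u
o(Z, t) = -96 + t (o(Z, t) = t - 96 = -96 + t)
(C + q(560, 640))/(380306 + o(175, 127)) = (21247 + (26 - 1*640))/(380306 + (-96 + 127)) = (21247 + (26 - 640))/(380306 + 31) = (21247 - 614)/380337 = 20633*(1/380337) = 20633/380337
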